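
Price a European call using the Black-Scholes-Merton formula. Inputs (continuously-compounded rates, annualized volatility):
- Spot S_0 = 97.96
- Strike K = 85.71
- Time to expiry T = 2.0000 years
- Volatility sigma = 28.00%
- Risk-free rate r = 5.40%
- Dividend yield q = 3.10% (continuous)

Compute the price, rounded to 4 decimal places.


Answer: Price = 22.1494

Derivation:
d1 = (ln(S/K) + (r - q + 0.5*sigma^2) * T) / (sigma * sqrt(T)) = 0.65152245
d2 = d1 - sigma * sqrt(T) = 0.25554265
exp(-rT) = 0.89762760; exp(-qT) = 0.93988289
C = S_0 * exp(-qT) * N(d1) - K * exp(-rT) * N(d2)
N(d1) = 0.74264535; N(d2) = 0.60084800
C = 97.9600 * 0.93988289 * 0.74264535 - 85.7100 * 0.89762760 * 0.60084800 = 22.1494


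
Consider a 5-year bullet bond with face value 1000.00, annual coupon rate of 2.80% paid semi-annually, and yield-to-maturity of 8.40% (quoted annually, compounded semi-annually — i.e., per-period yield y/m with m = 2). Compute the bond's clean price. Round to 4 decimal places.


Answer: Price = 775.1393

Derivation:
Coupon per period c = face * coupon_rate / m = 14.000000
Periods per year m = 2; per-period yield y/m = 0.042000
Number of cashflows N = 10
Cashflows (t years, CF_t, discount factor 1/(1+y/m)^(m*t), PV):
  t = 0.5000: CF_t = 14.000000, DF = 0.959693, PV = 13.435701
  t = 1.0000: CF_t = 14.000000, DF = 0.921010, PV = 12.894146
  t = 1.5000: CF_t = 14.000000, DF = 0.883887, PV = 12.374421
  t = 2.0000: CF_t = 14.000000, DF = 0.848260, PV = 11.875644
  t = 2.5000: CF_t = 14.000000, DF = 0.814069, PV = 11.396971
  t = 3.0000: CF_t = 14.000000, DF = 0.781257, PV = 10.937592
  t = 3.5000: CF_t = 14.000000, DF = 0.749766, PV = 10.496729
  t = 4.0000: CF_t = 14.000000, DF = 0.719545, PV = 10.073637
  t = 4.5000: CF_t = 14.000000, DF = 0.690543, PV = 9.667598
  t = 5.0000: CF_t = 1014.000000, DF = 0.662709, PV = 671.986836
Price P = sum_t PV_t = 775.139274


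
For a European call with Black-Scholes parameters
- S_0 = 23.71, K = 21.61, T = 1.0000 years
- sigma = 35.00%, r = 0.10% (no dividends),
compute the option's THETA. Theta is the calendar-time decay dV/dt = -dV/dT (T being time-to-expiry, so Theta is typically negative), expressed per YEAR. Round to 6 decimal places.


Answer: Theta = -1.512304

Derivation:
d1 = 0.4428306559; d2 = 0.0928306559
phi(d1) = 0.3616826793; exp(-qT) = 1.0000000000; exp(-rT) = 0.9990004998
Theta = -S*exp(-qT)*phi(d1)*sigma/(2*sqrt(T)) - r*K*exp(-rT)*N(d2) + q*S*exp(-qT)*N(d1)
N(d1) = 0.6710558861; N(d2) = 0.5369809519; sqrt(T) = 1.0000000000
Term 1 = -23.7100 * 1.0000000000 * 0.3616826793 * 0.3500 / (2 * 1.0000000000) = -1.5007118571
Term 2 = -0.0010 * 21.6100 * 0.9990004998 * 0.5369809519 = -0.0115925600
Term 3 = 0 (no dividend yield, q = 0)
Theta = -1.5007118571 + (-0.0115925600) + (0.0000000000) = -1.512304


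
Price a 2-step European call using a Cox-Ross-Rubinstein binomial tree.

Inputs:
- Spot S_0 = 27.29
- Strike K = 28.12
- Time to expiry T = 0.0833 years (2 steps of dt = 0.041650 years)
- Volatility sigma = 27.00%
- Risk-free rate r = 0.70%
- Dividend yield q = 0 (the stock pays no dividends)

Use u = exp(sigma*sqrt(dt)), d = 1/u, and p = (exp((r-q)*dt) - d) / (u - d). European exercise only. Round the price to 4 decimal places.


dt = T/N = 0.041650
u = exp(sigma*sqrt(dt)) = 1.056649; d = 1/u = 0.946388
p = (exp((r-q)*dt) - d) / (u - d) = 0.488872
Discount per step: exp(-r*dt) = 0.999708
Stock lattice S(k, i) with i counting down-moves:
  k=0: S(0,0) = 27.2900
  k=1: S(1,0) = 28.8359; S(1,1) = 25.8269
  k=2: S(2,0) = 30.4695; S(2,1) = 27.2900; S(2,2) = 24.4423
Terminal payoffs V(N, i) = max(S_T - K, 0):
  V(2,0) = 2.349474; V(2,1) = 0.000000; V(2,2) = 0.000000
Backward induction: V(k, i) = exp(-r*dt) * [p * V(k+1, i) + (1-p) * V(k+1, i+1)].
  V(1,0) = exp(-r*dt) * [p*2.349474 + (1-p)*0.000000] = 1.148258
  V(1,1) = exp(-r*dt) * [p*0.000000 + (1-p)*0.000000] = 0.000000
  V(0,0) = exp(-r*dt) * [p*1.148258 + (1-p)*0.000000] = 0.561188

Answer: Price = V(0,0) = 0.5612


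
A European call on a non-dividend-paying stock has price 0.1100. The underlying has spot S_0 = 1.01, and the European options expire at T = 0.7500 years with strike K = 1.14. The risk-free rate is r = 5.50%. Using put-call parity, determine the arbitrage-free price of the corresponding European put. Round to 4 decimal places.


Answer: Put price = 0.1939

Derivation:
Put-call parity: C - P = S_0 * exp(-qT) - K * exp(-rT).
S_0 * exp(-qT) = 1.0100 * 1.00000000 = 1.01000000
K * exp(-rT) = 1.1400 * 0.95958920 = 1.09393169
P = C - S*exp(-qT) + K*exp(-rT)
P = 0.1100 - 1.01000000 + 1.09393169 = 0.1939


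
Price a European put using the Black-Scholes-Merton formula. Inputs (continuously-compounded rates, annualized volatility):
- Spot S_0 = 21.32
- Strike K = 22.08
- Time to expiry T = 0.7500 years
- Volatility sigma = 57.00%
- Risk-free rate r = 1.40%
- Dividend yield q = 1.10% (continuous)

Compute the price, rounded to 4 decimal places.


d1 = (ln(S/K) + (r - q + 0.5*sigma^2) * T) / (sigma * sqrt(T)) = 0.18041867
d2 = d1 - sigma * sqrt(T) = -0.31321581
exp(-rT) = 0.98955493; exp(-qT) = 0.99178394
P = K * exp(-rT) * N(-d2) - S_0 * exp(-qT) * N(-d1)
N(-d1) = 0.42841195; N(-d2) = 0.62294165
P = 22.0800 * 0.98955493 * 0.62294165 - 21.3200 * 0.99178394 * 0.42841195 = 4.5522

Answer: Price = 4.5522


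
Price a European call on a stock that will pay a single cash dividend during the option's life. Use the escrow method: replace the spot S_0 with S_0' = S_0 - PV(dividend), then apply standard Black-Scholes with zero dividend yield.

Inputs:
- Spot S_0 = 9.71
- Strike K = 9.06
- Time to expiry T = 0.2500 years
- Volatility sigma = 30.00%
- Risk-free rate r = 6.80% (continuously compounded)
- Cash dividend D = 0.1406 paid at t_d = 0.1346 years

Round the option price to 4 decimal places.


Answer: Price = 0.9461

Derivation:
PV(D) = D * exp(-r * t_d) = 0.1406 * 0.99088896 = 0.13931899
S_0' = S_0 - PV(D) = 9.7100 - 0.13931899 = 9.57068101
d1 = (ln(S_0'/K) + (r + sigma^2/2)*T) / (sigma*sqrt(T)) = 0.55390163
d2 = d1 - sigma*sqrt(T) = 0.40390163
exp(-rT) = 0.98314368
N(d1) = 0.71017691; N(d2) = 0.65685747
C = S_0' * N(d1) - K * exp(-rT) * N(d2) = 9.57068101 * 0.71017691 - 9.0600 * 0.98314368 * 0.65685747 = 0.9461


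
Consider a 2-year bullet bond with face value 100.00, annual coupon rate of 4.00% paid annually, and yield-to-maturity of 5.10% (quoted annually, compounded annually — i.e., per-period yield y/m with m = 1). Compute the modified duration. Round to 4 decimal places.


Answer: Modified duration = 1.8660

Derivation:
Coupon per period c = face * coupon_rate / m = 4.000000
Periods per year m = 1; per-period yield y/m = 0.051000
Number of cashflows N = 2
Cashflows (t years, CF_t, discount factor 1/(1+y/m)^(m*t), PV):
  t = 1.0000: CF_t = 4.000000, DF = 0.951475, PV = 3.805899
  t = 2.0000: CF_t = 104.000000, DF = 0.905304, PV = 94.151644
Price P = sum_t PV_t = 97.957543
First compute Macaulay numerator sum_t t * PV_t:
  t * PV_t at t = 1.0000: 3.805899
  t * PV_t at t = 2.0000: 188.303288
Macaulay duration D = 192.109187 / 97.957543 = 1.961147
Modified duration = D / (1 + y/m) = 1.961147 / (1 + 0.051000) = 1.865982


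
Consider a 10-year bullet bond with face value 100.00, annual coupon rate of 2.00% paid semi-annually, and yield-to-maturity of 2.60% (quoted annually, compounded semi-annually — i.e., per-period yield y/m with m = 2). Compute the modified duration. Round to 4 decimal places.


Coupon per period c = face * coupon_rate / m = 1.000000
Periods per year m = 2; per-period yield y/m = 0.013000
Number of cashflows N = 20
Cashflows (t years, CF_t, discount factor 1/(1+y/m)^(m*t), PV):
  t = 0.5000: CF_t = 1.000000, DF = 0.987167, PV = 0.987167
  t = 1.0000: CF_t = 1.000000, DF = 0.974498, PV = 0.974498
  t = 1.5000: CF_t = 1.000000, DF = 0.961992, PV = 0.961992
  t = 2.0000: CF_t = 1.000000, DF = 0.949647, PV = 0.949647
  t = 2.5000: CF_t = 1.000000, DF = 0.937460, PV = 0.937460
  t = 3.0000: CF_t = 1.000000, DF = 0.925429, PV = 0.925429
  t = 3.5000: CF_t = 1.000000, DF = 0.913553, PV = 0.913553
  t = 4.0000: CF_t = 1.000000, DF = 0.901829, PV = 0.901829
  t = 4.5000: CF_t = 1.000000, DF = 0.890256, PV = 0.890256
  t = 5.0000: CF_t = 1.000000, DF = 0.878831, PV = 0.878831
  t = 5.5000: CF_t = 1.000000, DF = 0.867553, PV = 0.867553
  t = 6.0000: CF_t = 1.000000, DF = 0.856420, PV = 0.856420
  t = 6.5000: CF_t = 1.000000, DF = 0.845429, PV = 0.845429
  t = 7.0000: CF_t = 1.000000, DF = 0.834580, PV = 0.834580
  t = 7.5000: CF_t = 1.000000, DF = 0.823869, PV = 0.823869
  t = 8.0000: CF_t = 1.000000, DF = 0.813296, PV = 0.813296
  t = 8.5000: CF_t = 1.000000, DF = 0.802859, PV = 0.802859
  t = 9.0000: CF_t = 1.000000, DF = 0.792556, PV = 0.792556
  t = 9.5000: CF_t = 1.000000, DF = 0.782385, PV = 0.782385
  t = 10.0000: CF_t = 101.000000, DF = 0.772345, PV = 78.006801
Price P = sum_t PV_t = 94.746413
First compute Macaulay numerator sum_t t * PV_t:
  t * PV_t at t = 0.5000: 0.493583
  t * PV_t at t = 1.0000: 0.974498
  t * PV_t at t = 1.5000: 1.442989
  t * PV_t at t = 2.0000: 1.899294
  t * PV_t at t = 2.5000: 2.343650
  t * PV_t at t = 3.0000: 2.776288
  t * PV_t at t = 3.5000: 3.197436
  t * PV_t at t = 4.0000: 3.607318
  t * PV_t at t = 4.5000: 4.006153
  t * PV_t at t = 5.0000: 4.394157
  t * PV_t at t = 5.5000: 4.771542
  t * PV_t at t = 6.0000: 5.138518
  t * PV_t at t = 6.5000: 5.495289
  t * PV_t at t = 7.0000: 5.842057
  t * PV_t at t = 7.5000: 6.179020
  t * PV_t at t = 8.0000: 6.506372
  t * PV_t at t = 8.5000: 6.824304
  t * PV_t at t = 9.0000: 7.133004
  t * PV_t at t = 9.5000: 7.432658
  t * PV_t at t = 10.0000: 780.068007
Macaulay duration D = 860.526139 / 94.746413 = 9.082414
Modified duration = D / (1 + y/m) = 9.082414 / (1 + 0.013000) = 8.965858

Answer: Modified duration = 8.9659


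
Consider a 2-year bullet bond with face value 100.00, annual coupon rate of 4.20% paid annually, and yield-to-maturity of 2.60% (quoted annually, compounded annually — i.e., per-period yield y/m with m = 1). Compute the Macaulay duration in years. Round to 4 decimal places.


Coupon per period c = face * coupon_rate / m = 4.200000
Periods per year m = 1; per-period yield y/m = 0.026000
Number of cashflows N = 2
Cashflows (t years, CF_t, discount factor 1/(1+y/m)^(m*t), PV):
  t = 1.0000: CF_t = 4.200000, DF = 0.974659, PV = 4.093567
  t = 2.0000: CF_t = 104.200000, DF = 0.949960, PV = 98.985823
Price P = sum_t PV_t = 103.079390
Macaulay numerator sum_t t * PV_t:
  t * PV_t at t = 1.0000: 4.093567
  t * PV_t at t = 2.0000: 197.971646
Macaulay duration D = (sum_t t * PV_t) / P = 202.065213 / 103.079390 = 1.960287

Answer: Macaulay duration = 1.9603 years


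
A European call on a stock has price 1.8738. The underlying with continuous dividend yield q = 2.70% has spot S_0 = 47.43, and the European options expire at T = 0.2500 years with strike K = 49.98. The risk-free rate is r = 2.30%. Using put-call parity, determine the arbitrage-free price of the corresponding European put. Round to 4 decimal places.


Put-call parity: C - P = S_0 * exp(-qT) - K * exp(-rT).
S_0 * exp(-qT) = 47.4300 * 0.99327273 = 47.11092559
K * exp(-rT) = 49.9800 * 0.99426650 = 49.69343965
P = C - S*exp(-qT) + K*exp(-rT)
P = 1.8738 - 47.11092559 + 49.69343965 = 4.4563

Answer: Put price = 4.4563


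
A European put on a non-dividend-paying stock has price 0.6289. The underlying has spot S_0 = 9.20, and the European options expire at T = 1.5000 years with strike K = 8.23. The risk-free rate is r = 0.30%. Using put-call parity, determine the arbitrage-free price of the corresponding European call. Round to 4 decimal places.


Answer: Call price = 1.6359

Derivation:
Put-call parity: C - P = S_0 * exp(-qT) - K * exp(-rT).
S_0 * exp(-qT) = 9.2000 * 1.00000000 = 9.20000000
K * exp(-rT) = 8.2300 * 0.99551011 = 8.19304820
C = P + S*exp(-qT) - K*exp(-rT)
C = 0.6289 + 9.20000000 - 8.19304820 = 1.6359


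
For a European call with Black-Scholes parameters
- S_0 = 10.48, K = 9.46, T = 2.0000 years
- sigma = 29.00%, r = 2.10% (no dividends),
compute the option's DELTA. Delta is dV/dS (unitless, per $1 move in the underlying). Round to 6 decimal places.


Answer: Delta = 0.711285

Derivation:
d1 = 0.5571423457; d2 = 0.1470204126
phi(d1) = 0.3415906017; exp(-qT) = 1.0000000000; exp(-rT) = 0.9588697806
N(d1) = 0.7112849113
Delta = exp(-qT) * N(d1) = 1.0000000000 * 0.7112849113 = 0.711285


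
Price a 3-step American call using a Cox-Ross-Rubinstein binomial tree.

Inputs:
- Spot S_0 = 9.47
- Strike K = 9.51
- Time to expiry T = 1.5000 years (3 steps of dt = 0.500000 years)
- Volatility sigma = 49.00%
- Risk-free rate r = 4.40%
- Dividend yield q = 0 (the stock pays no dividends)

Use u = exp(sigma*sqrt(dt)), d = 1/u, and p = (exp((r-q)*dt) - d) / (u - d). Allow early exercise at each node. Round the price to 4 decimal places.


dt = T/N = 0.500000
u = exp(sigma*sqrt(dt)) = 1.414084; d = 1/u = 0.707171
p = (exp((r-q)*dt) - d) / (u - d) = 0.445702
Discount per step: exp(-r*dt) = 0.978240
Stock lattice S(k, i) with i counting down-moves:
  k=0: S(0,0) = 9.4700
  k=1: S(1,0) = 13.3914; S(1,1) = 6.6969
  k=2: S(2,0) = 18.9365; S(2,1) = 9.4700; S(2,2) = 4.7359
  k=3: S(3,0) = 26.7779; S(3,1) = 13.3914; S(3,2) = 6.6969; S(3,3) = 3.3491
Terminal payoffs V(N, i) = max(S_T - K, 0):
  V(3,0) = 17.267872; V(3,1) = 3.881380; V(3,2) = 0.000000; V(3,3) = 0.000000
Backward induction: V(k, i) = exp(-r*dt) * [p * V(k+1, i) + (1-p) * V(k+1, i+1)]; then take max(V_cont, immediate exercise) for American.
  V(2,0) = exp(-r*dt) * [p*17.267872 + (1-p)*3.881380] = 9.633478; exercise = 9.426543; V(2,0) = max -> 9.633478
  V(2,1) = exp(-r*dt) * [p*3.881380 + (1-p)*0.000000] = 1.692295; exercise = 0.000000; V(2,1) = max -> 1.692295
  V(2,2) = exp(-r*dt) * [p*0.000000 + (1-p)*0.000000] = 0.000000; exercise = 0.000000; V(2,2) = max -> 0.000000
  V(1,0) = exp(-r*dt) * [p*9.633478 + (1-p)*1.692295] = 5.117854; exercise = 3.881380; V(1,0) = max -> 5.117854
  V(1,1) = exp(-r*dt) * [p*1.692295 + (1-p)*0.000000] = 0.737846; exercise = 0.000000; V(1,1) = max -> 0.737846
  V(0,0) = exp(-r*dt) * [p*5.117854 + (1-p)*0.737846] = 2.631489; exercise = 0.000000; V(0,0) = max -> 2.631489

Answer: Price = V(0,0) = 2.6315


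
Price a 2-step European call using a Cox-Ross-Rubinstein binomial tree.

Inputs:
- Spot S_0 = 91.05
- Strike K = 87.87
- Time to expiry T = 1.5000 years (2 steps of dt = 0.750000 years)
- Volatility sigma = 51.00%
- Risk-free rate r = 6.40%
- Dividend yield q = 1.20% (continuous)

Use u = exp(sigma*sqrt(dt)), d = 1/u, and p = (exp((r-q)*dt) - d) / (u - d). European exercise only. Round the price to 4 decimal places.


Answer: Price = V(0,0) = 24.1694

Derivation:
dt = T/N = 0.750000
u = exp(sigma*sqrt(dt)) = 1.555307; d = 1/u = 0.642960
p = (exp((r-q)*dt) - d) / (u - d) = 0.434934
Discount per step: exp(-r*dt) = 0.953134
Stock lattice S(k, i) with i counting down-moves:
  k=0: S(0,0) = 91.0500
  k=1: S(1,0) = 141.6107; S(1,1) = 58.5415
  k=2: S(2,0) = 220.2481; S(2,1) = 91.0500; S(2,2) = 37.6398
Terminal payoffs V(N, i) = max(S_T - K, 0):
  V(2,0) = 132.378118; V(2,1) = 3.180000; V(2,2) = 0.000000
Backward induction: V(k, i) = exp(-r*dt) * [p * V(k+1, i) + (1-p) * V(k+1, i+1)].
  V(1,0) = exp(-r*dt) * [p*132.378118 + (1-p)*3.180000] = 56.590059
  V(1,1) = exp(-r*dt) * [p*3.180000 + (1-p)*0.000000] = 1.318269
  V(0,0) = exp(-r*dt) * [p*56.590059 + (1-p)*1.318269] = 24.169413


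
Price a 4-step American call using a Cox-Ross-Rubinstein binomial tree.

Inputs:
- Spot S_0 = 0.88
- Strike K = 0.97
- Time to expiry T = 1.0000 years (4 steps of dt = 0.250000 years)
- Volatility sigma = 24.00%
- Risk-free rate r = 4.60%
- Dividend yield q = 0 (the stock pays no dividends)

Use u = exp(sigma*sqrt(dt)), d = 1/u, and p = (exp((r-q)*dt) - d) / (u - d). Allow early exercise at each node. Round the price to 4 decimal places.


Answer: Price = V(0,0) = 0.0692

Derivation:
dt = T/N = 0.250000
u = exp(sigma*sqrt(dt)) = 1.127497; d = 1/u = 0.886920
p = (exp((r-q)*dt) - d) / (u - d) = 0.518114
Discount per step: exp(-r*dt) = 0.988566
Stock lattice S(k, i) with i counting down-moves:
  k=0: S(0,0) = 0.8800
  k=1: S(1,0) = 0.9922; S(1,1) = 0.7805
  k=2: S(2,0) = 1.1187; S(2,1) = 0.8800; S(2,2) = 0.6922
  k=3: S(3,0) = 1.2613; S(3,1) = 0.9922; S(3,2) = 0.7805; S(3,3) = 0.6140
  k=4: S(4,0) = 1.4221; S(4,1) = 1.1187; S(4,2) = 0.8800; S(4,3) = 0.6922; S(4,4) = 0.5445
Terminal payoffs V(N, i) = max(S_T - K, 0):
  V(4,0) = 0.452145; V(4,1) = 0.148699; V(4,2) = 0.000000; V(4,3) = 0.000000; V(4,4) = 0.000000
Backward induction: V(k, i) = exp(-r*dt) * [p * V(k+1, i) + (1-p) * V(k+1, i+1)]; then take max(V_cont, immediate exercise) for American.
  V(3,0) = exp(-r*dt) * [p*0.452145 + (1-p)*0.148699] = 0.302421; exercise = 0.291330; V(3,0) = max -> 0.302421
  V(3,1) = exp(-r*dt) * [p*0.148699 + (1-p)*0.000000] = 0.076162; exercise = 0.022197; V(3,1) = max -> 0.076162
  V(3,2) = exp(-r*dt) * [p*0.000000 + (1-p)*0.000000] = 0.000000; exercise = 0.000000; V(3,2) = max -> 0.000000
  V(3,3) = exp(-r*dt) * [p*0.000000 + (1-p)*0.000000] = 0.000000; exercise = 0.000000; V(3,3) = max -> 0.000000
  V(2,0) = exp(-r*dt) * [p*0.302421 + (1-p)*0.076162] = 0.191179; exercise = 0.148699; V(2,0) = max -> 0.191179
  V(2,1) = exp(-r*dt) * [p*0.076162 + (1-p)*0.000000] = 0.039009; exercise = 0.000000; V(2,1) = max -> 0.039009
  V(2,2) = exp(-r*dt) * [p*0.000000 + (1-p)*0.000000] = 0.000000; exercise = 0.000000; V(2,2) = max -> 0.000000
  V(1,0) = exp(-r*dt) * [p*0.191179 + (1-p)*0.039009] = 0.116503; exercise = 0.022197; V(1,0) = max -> 0.116503
  V(1,1) = exp(-r*dt) * [p*0.039009 + (1-p)*0.000000] = 0.019980; exercise = 0.000000; V(1,1) = max -> 0.019980
  V(0,0) = exp(-r*dt) * [p*0.116503 + (1-p)*0.019980] = 0.069190; exercise = 0.000000; V(0,0) = max -> 0.069190


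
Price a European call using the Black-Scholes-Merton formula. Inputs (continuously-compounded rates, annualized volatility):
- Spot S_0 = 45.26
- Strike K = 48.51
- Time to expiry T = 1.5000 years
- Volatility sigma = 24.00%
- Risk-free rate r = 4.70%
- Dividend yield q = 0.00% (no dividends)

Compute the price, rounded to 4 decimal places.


d1 = (ln(S/K) + (r - q + 0.5*sigma^2) * T) / (sigma * sqrt(T)) = 0.15089428
d2 = d1 - sigma * sqrt(T) = -0.14304449
exp(-rT) = 0.93192774; exp(-qT) = 1.00000000
C = S_0 * exp(-qT) * N(d1) - K * exp(-rT) * N(d2)
N(d1) = 0.55997044; N(d2) = 0.44312752
C = 45.2600 * 1.00000000 * 0.55997044 - 48.5100 * 0.93192774 * 0.44312752 = 5.3114

Answer: Price = 5.3114


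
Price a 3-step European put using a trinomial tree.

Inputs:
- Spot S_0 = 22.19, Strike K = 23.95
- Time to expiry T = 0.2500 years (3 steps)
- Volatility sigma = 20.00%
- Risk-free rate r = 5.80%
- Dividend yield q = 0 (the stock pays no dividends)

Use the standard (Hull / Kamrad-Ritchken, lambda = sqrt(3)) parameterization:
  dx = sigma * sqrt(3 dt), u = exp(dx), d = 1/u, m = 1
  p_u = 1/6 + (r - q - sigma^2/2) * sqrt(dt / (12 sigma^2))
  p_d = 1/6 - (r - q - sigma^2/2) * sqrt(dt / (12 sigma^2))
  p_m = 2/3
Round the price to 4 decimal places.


dt = T/N = 0.083333; dx = sigma*sqrt(3*dt) = 0.100000
u = exp(dx) = 1.105171; d = 1/u = 0.904837
p_u = 0.182500, p_m = 0.666667, p_d = 0.150833
Discount per step: exp(-r*dt) = 0.995178
Stock lattice S(k, j) with j the centered position index:
  k=0: S(0,+0) = 22.1900
  k=1: S(1,-1) = 20.0783; S(1,+0) = 22.1900; S(1,+1) = 24.5237
  k=2: S(2,-2) = 18.1676; S(2,-1) = 20.0783; S(2,+0) = 22.1900; S(2,+1) = 24.5237; S(2,+2) = 27.1029
  k=3: S(3,-3) = 16.4388; S(3,-2) = 18.1676; S(3,-1) = 20.0783; S(3,+0) = 22.1900; S(3,+1) = 24.5237; S(3,+2) = 27.1029; S(3,+3) = 29.9534
Terminal payoffs V(N, j) = max(K - S_T, 0):
  V(3,-3) = 7.511244; V(3,-2) = 5.782365; V(3,-1) = 3.871658; V(3,+0) = 1.760000; V(3,+1) = 0.000000; V(3,+2) = 0.000000; V(3,+3) = 0.000000
Backward induction: V(k, j) = exp(-r*dt) * [p_u * V(k+1, j+1) + p_m * V(k+1, j) + p_d * V(k+1, j-1)]
  V(2,-2) = exp(-r*dt) * [p_u*3.871658 + p_m*5.782365 + p_d*7.511244] = 5.666976
  V(2,-1) = exp(-r*dt) * [p_u*1.760000 + p_m*3.871658 + p_d*5.782365] = 3.756279
  V(2,+0) = exp(-r*dt) * [p_u*0.000000 + p_m*1.760000 + p_d*3.871658] = 1.748835
  V(2,+1) = exp(-r*dt) * [p_u*0.000000 + p_m*0.000000 + p_d*1.760000] = 0.264187
  V(2,+2) = exp(-r*dt) * [p_u*0.000000 + p_m*0.000000 + p_d*0.000000] = 0.000000
  V(1,-1) = exp(-r*dt) * [p_u*1.748835 + p_m*3.756279 + p_d*5.666976] = 3.660383
  V(1,+0) = exp(-r*dt) * [p_u*0.264187 + p_m*1.748835 + p_d*3.756279] = 1.772090
  V(1,+1) = exp(-r*dt) * [p_u*0.000000 + p_m*0.264187 + p_d*1.748835] = 0.437786
  V(0,+0) = exp(-r*dt) * [p_u*0.437786 + p_m*1.772090 + p_d*3.660383] = 1.804654

Answer: Price = V(0,0) = 1.8047


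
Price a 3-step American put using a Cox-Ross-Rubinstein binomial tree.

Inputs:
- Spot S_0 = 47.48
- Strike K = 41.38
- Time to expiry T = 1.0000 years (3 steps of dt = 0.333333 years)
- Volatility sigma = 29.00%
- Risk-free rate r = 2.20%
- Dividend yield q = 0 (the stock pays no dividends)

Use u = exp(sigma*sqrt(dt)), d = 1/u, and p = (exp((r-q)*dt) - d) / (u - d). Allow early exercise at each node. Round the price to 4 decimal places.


Answer: Price = V(0,0) = 2.2836

Derivation:
dt = T/N = 0.333333
u = exp(sigma*sqrt(dt)) = 1.182264; d = 1/u = 0.845834
p = (exp((r-q)*dt) - d) / (u - d) = 0.480117
Discount per step: exp(-r*dt) = 0.992693
Stock lattice S(k, i) with i counting down-moves:
  k=0: S(0,0) = 47.4800
  k=1: S(1,0) = 56.1339; S(1,1) = 40.1602
  k=2: S(2,0) = 66.3651; S(2,1) = 47.4800; S(2,2) = 33.9689
  k=3: S(3,0) = 78.4611; S(3,1) = 56.1339; S(3,2) = 40.1602; S(3,3) = 28.7321
Terminal payoffs V(N, i) = max(K - S_T, 0):
  V(3,0) = 0.000000; V(3,1) = 0.000000; V(3,2) = 1.219778; V(3,3) = 12.647932
Backward induction: V(k, i) = exp(-r*dt) * [p * V(k+1, i) + (1-p) * V(k+1, i+1)]; then take max(V_cont, immediate exercise) for American.
  V(2,0) = exp(-r*dt) * [p*0.000000 + (1-p)*0.000000] = 0.000000; exercise = 0.000000; V(2,0) = max -> 0.000000
  V(2,1) = exp(-r*dt) * [p*0.000000 + (1-p)*1.219778] = 0.629508; exercise = 0.000000; V(2,1) = max -> 0.629508
  V(2,2) = exp(-r*dt) * [p*1.219778 + (1-p)*12.647932] = 7.108756; exercise = 7.411100; V(2,2) = max -> 7.411100
  V(1,0) = exp(-r*dt) * [p*0.000000 + (1-p)*0.629508] = 0.324879; exercise = 0.000000; V(1,0) = max -> 0.324879
  V(1,1) = exp(-r*dt) * [p*0.629508 + (1-p)*7.411100] = 4.124781; exercise = 1.219778; V(1,1) = max -> 4.124781
  V(0,0) = exp(-r*dt) * [p*0.324879 + (1-p)*4.124781] = 2.283575; exercise = 0.000000; V(0,0) = max -> 2.283575


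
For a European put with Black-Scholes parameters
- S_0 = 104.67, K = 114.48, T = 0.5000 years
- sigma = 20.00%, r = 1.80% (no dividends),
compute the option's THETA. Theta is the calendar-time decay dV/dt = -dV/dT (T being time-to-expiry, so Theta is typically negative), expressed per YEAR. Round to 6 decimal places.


d1 = -0.4991296453; d2 = -0.6405510016
phi(d1) = 0.3522184376; exp(-qT) = 1.0000000000; exp(-rT) = 0.9910403788
Theta = -S*exp(-qT)*phi(d1)*sigma/(2*sqrt(T)) + r*K*exp(-rT)*N(-d2) - q*S*exp(-qT)*N(-d1)
N(-d1) = 0.6911559729; N(-d2) = 0.7390927785; sqrt(T) = 0.7071067812
Term 1 = -104.6700 * 1.0000000000 * 0.3522184376 * 0.2000 / (2 * 0.7071067812) = -5.2137392603
Term 2 = 0.0180 * 114.4800 * 0.9910403788 * 0.7390927785 = 1.5093586029
Term 3 = 0 (no dividend yield, q = 0)
Theta = -5.2137392603 + (1.5093586029) + (0.0000000000) = -3.704381

Answer: Theta = -3.704381


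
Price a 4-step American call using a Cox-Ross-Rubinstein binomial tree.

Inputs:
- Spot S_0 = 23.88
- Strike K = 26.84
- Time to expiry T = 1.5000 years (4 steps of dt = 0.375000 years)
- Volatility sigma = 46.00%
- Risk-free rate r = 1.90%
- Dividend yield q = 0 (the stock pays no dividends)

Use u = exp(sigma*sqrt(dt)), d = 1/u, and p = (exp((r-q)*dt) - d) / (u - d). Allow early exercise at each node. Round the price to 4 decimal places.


dt = T/N = 0.375000
u = exp(sigma*sqrt(dt)) = 1.325370; d = 1/u = 0.754507
p = (exp((r-q)*dt) - d) / (u - d) = 0.442565
Discount per step: exp(-r*dt) = 0.992900
Stock lattice S(k, i) with i counting down-moves:
  k=0: S(0,0) = 23.8800
  k=1: S(1,0) = 31.6498; S(1,1) = 18.0176
  k=2: S(2,0) = 41.9477; S(2,1) = 23.8800; S(2,2) = 13.5944
  k=3: S(3,0) = 55.5962; S(3,1) = 31.6498; S(3,2) = 18.0176; S(3,3) = 10.2571
  k=4: S(4,0) = 73.6855; S(4,1) = 41.9477; S(4,2) = 23.8800; S(4,3) = 13.5944; S(4,4) = 7.7390
Terminal payoffs V(N, i) = max(S_T - K, 0):
  V(4,0) = 46.845539; V(4,1) = 15.107714; V(4,2) = 0.000000; V(4,3) = 0.000000; V(4,4) = 0.000000
Backward induction: V(k, i) = exp(-r*dt) * [p * V(k+1, i) + (1-p) * V(k+1, i+1)]; then take max(V_cont, immediate exercise) for American.
  V(3,0) = exp(-r*dt) * [p*46.845539 + (1-p)*15.107714] = 28.946777; exercise = 28.756222; V(3,0) = max -> 28.946777
  V(3,1) = exp(-r*dt) * [p*15.107714 + (1-p)*0.000000] = 6.638674; exercise = 4.809825; V(3,1) = max -> 6.638674
  V(3,2) = exp(-r*dt) * [p*0.000000 + (1-p)*0.000000] = 0.000000; exercise = 0.000000; V(3,2) = max -> 0.000000
  V(3,3) = exp(-r*dt) * [p*0.000000 + (1-p)*0.000000] = 0.000000; exercise = 0.000000; V(3,3) = max -> 0.000000
  V(2,0) = exp(-r*dt) * [p*28.946777 + (1-p)*6.638674] = 16.394230; exercise = 15.107714; V(2,0) = max -> 16.394230
  V(2,1) = exp(-r*dt) * [p*6.638674 + (1-p)*0.000000] = 2.917184; exercise = 0.000000; V(2,1) = max -> 2.917184
  V(2,2) = exp(-r*dt) * [p*0.000000 + (1-p)*0.000000] = 0.000000; exercise = 0.000000; V(2,2) = max -> 0.000000
  V(1,0) = exp(-r*dt) * [p*16.394230 + (1-p)*2.917184] = 8.818594; exercise = 4.809825; V(1,0) = max -> 8.818594
  V(1,1) = exp(-r*dt) * [p*2.917184 + (1-p)*0.000000] = 1.281877; exercise = 0.000000; V(1,1) = max -> 1.281877
  V(0,0) = exp(-r*dt) * [p*8.818594 + (1-p)*1.281877] = 4.584581; exercise = 0.000000; V(0,0) = max -> 4.584581

Answer: Price = V(0,0) = 4.5846


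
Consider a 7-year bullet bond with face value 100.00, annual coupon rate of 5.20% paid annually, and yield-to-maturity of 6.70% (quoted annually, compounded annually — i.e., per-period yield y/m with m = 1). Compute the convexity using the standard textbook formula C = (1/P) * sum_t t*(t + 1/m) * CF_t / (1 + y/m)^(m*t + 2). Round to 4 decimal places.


Answer: Convexity = 39.8965

Derivation:
Coupon per period c = face * coupon_rate / m = 5.200000
Periods per year m = 1; per-period yield y/m = 0.067000
Number of cashflows N = 7
Cashflows (t years, CF_t, discount factor 1/(1+y/m)^(m*t), PV):
  t = 1.0000: CF_t = 5.200000, DF = 0.937207, PV = 4.873477
  t = 2.0000: CF_t = 5.200000, DF = 0.878357, PV = 4.567457
  t = 3.0000: CF_t = 5.200000, DF = 0.823203, PV = 4.280654
  t = 4.0000: CF_t = 5.200000, DF = 0.771511, PV = 4.011859
  t = 5.0000: CF_t = 5.200000, DF = 0.723066, PV = 3.759943
  t = 6.0000: CF_t = 5.200000, DF = 0.677663, PV = 3.523845
  t = 7.0000: CF_t = 105.200000, DF = 0.635110, PV = 66.813589
Price P = sum_t PV_t = 91.830825
Convexity numerator sum_t t*(t + 1/m) * CF_t / (1+y/m)^(m*t + 2):
  t = 1.0000: term = 8.561307
  t = 2.0000: term = 24.071154
  t = 3.0000: term = 45.119314
  t = 4.0000: term = 70.476905
  t = 5.0000: term = 99.077186
  t = 6.0000: term = 129.998182
  t = 7.0000: term = 3286.427016
Convexity = (1/P) * sum = 3663.731064 / 91.830825 = 39.896528


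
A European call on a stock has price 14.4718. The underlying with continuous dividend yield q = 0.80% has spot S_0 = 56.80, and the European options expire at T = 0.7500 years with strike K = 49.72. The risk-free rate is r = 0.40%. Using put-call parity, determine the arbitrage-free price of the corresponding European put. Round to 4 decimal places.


Answer: Put price = 7.5826

Derivation:
Put-call parity: C - P = S_0 * exp(-qT) - K * exp(-rT).
S_0 * exp(-qT) = 56.8000 * 0.99401796 = 56.46022036
K * exp(-rT) = 49.7200 * 0.99700450 = 49.57106352
P = C - S*exp(-qT) + K*exp(-rT)
P = 14.4718 - 56.46022036 + 49.57106352 = 7.5826


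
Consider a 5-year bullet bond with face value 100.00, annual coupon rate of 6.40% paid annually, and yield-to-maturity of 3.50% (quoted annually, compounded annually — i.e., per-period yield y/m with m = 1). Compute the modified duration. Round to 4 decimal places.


Coupon per period c = face * coupon_rate / m = 6.400000
Periods per year m = 1; per-period yield y/m = 0.035000
Number of cashflows N = 5
Cashflows (t years, CF_t, discount factor 1/(1+y/m)^(m*t), PV):
  t = 1.0000: CF_t = 6.400000, DF = 0.966184, PV = 6.183575
  t = 2.0000: CF_t = 6.400000, DF = 0.933511, PV = 5.974468
  t = 3.0000: CF_t = 6.400000, DF = 0.901943, PV = 5.772433
  t = 4.0000: CF_t = 6.400000, DF = 0.871442, PV = 5.577230
  t = 5.0000: CF_t = 106.400000, DF = 0.841973, PV = 89.585945
Price P = sum_t PV_t = 113.093652
First compute Macaulay numerator sum_t t * PV_t:
  t * PV_t at t = 1.0000: 6.183575
  t * PV_t at t = 2.0000: 11.948937
  t * PV_t at t = 3.0000: 17.317300
  t * PV_t at t = 4.0000: 22.308921
  t * PV_t at t = 5.0000: 447.929725
Macaulay duration D = 505.688458 / 113.093652 = 4.471413
Modified duration = D / (1 + y/m) = 4.471413 / (1 + 0.035000) = 4.320206

Answer: Modified duration = 4.3202


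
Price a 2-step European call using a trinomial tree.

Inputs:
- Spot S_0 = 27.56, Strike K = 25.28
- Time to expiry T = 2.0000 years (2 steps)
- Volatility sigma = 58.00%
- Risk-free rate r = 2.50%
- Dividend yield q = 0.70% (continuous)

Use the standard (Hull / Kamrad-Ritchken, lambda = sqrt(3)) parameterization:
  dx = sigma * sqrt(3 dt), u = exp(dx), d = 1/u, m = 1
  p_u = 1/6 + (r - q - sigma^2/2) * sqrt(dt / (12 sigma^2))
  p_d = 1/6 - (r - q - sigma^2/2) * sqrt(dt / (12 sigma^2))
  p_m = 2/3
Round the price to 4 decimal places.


dt = T/N = 1.000000; dx = sigma*sqrt(3*dt) = 1.004589
u = exp(dx) = 2.730786; d = 1/u = 0.366195
p_u = 0.091910, p_m = 0.666667, p_d = 0.241424
Discount per step: exp(-r*dt) = 0.975310
Stock lattice S(k, j) with j the centered position index:
  k=0: S(0,+0) = 27.5600
  k=1: S(1,-1) = 10.0923; S(1,+0) = 27.5600; S(1,+1) = 75.2605
  k=2: S(2,-2) = 3.6958; S(2,-1) = 10.0923; S(2,+0) = 27.5600; S(2,+1) = 75.2605; S(2,+2) = 205.5202
Terminal payoffs V(N, j) = max(S_T - K, 0):
  V(2,-2) = 0.000000; V(2,-1) = 0.000000; V(2,+0) = 2.280000; V(2,+1) = 49.980461; V(2,+2) = 180.240212
Backward induction: V(k, j) = exp(-r*dt) * [p_u * V(k+1, j+1) + p_m * V(k+1, j) + p_d * V(k+1, j-1)]
  V(1,-1) = exp(-r*dt) * [p_u*2.280000 + p_m*0.000000 + p_d*0.000000] = 0.204380
  V(1,+0) = exp(-r*dt) * [p_u*49.980461 + p_m*2.280000 + p_d*0.000000] = 5.962745
  V(1,+1) = exp(-r*dt) * [p_u*180.240212 + p_m*49.980461 + p_d*2.280000] = 49.191304
  V(0,+0) = exp(-r*dt) * [p_u*49.191304 + p_m*5.962745 + p_d*0.204380] = 8.334673

Answer: Price = V(0,0) = 8.3347


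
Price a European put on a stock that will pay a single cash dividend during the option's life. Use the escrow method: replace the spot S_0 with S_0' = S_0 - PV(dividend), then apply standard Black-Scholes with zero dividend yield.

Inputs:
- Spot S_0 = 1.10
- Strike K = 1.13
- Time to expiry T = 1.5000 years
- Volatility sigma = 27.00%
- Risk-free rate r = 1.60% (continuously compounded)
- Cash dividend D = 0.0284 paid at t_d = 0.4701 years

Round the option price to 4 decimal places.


Answer: Price = 0.1590

Derivation:
PV(D) = D * exp(-r * t_d) = 0.0284 * 0.99250662 = 0.02818719
S_0' = S_0 - PV(D) = 1.1000 - 0.02818719 = 1.07181281
d1 = (ln(S_0'/K) + (r + sigma^2/2)*T) / (sigma*sqrt(T)) = 0.07804739
d2 = d1 - sigma*sqrt(T) = -0.25263372
exp(-rT) = 0.97628571
N(-d1) = 0.46889518; N(-d2) = 0.59972437
P = K * exp(-rT) * N(-d2) - S_0' * N(-d1) = 1.1300 * 0.97628571 * 0.59972437 - 1.07181281 * 0.46889518 = 0.1590


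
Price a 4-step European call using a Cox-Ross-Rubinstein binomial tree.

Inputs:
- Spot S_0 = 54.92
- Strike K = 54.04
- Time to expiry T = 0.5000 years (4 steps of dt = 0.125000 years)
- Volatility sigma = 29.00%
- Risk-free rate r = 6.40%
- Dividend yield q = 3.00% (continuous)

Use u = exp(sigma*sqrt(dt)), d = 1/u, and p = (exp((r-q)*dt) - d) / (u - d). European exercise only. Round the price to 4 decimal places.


Answer: Price = V(0,0) = 5.1679

Derivation:
dt = T/N = 0.125000
u = exp(sigma*sqrt(dt)) = 1.107971; d = 1/u = 0.902551
p = (exp((r-q)*dt) - d) / (u - d) = 0.495123
Discount per step: exp(-r*dt) = 0.992032
Stock lattice S(k, i) with i counting down-moves:
  k=0: S(0,0) = 54.9200
  k=1: S(1,0) = 60.8498; S(1,1) = 49.5681
  k=2: S(2,0) = 67.4198; S(2,1) = 54.9200; S(2,2) = 44.7377
  k=3: S(3,0) = 74.6992; S(3,1) = 60.8498; S(3,2) = 49.5681; S(3,3) = 40.3780
  k=4: S(4,0) = 82.7645; S(4,1) = 67.4198; S(4,2) = 54.9200; S(4,3) = 44.7377; S(4,4) = 36.4432
Terminal payoffs V(N, i) = max(S_T - K, 0):
  V(4,0) = 28.724524; V(4,1) = 13.379787; V(4,2) = 0.880000; V(4,3) = 0.000000; V(4,4) = 0.000000
Backward induction: V(k, i) = exp(-r*dt) * [p * V(k+1, i) + (1-p) * V(k+1, i+1)].
  V(3,0) = exp(-r*dt) * [p*28.724524 + (1-p)*13.379787] = 20.810172
  V(3,1) = exp(-r*dt) * [p*13.379787 + (1-p)*0.880000] = 7.012607
  V(3,2) = exp(-r*dt) * [p*0.880000 + (1-p)*0.000000] = 0.432237
  V(3,3) = exp(-r*dt) * [p*0.000000 + (1-p)*0.000000] = 0.000000
  V(2,0) = exp(-r*dt) * [p*20.810172 + (1-p)*7.012607] = 13.733789
  V(2,1) = exp(-r*dt) * [p*7.012607 + (1-p)*0.432237] = 3.660925
  V(2,2) = exp(-r*dt) * [p*0.432237 + (1-p)*0.000000] = 0.212305
  V(1,0) = exp(-r*dt) * [p*13.733789 + (1-p)*3.660925] = 8.579323
  V(1,1) = exp(-r*dt) * [p*3.660925 + (1-p)*0.212305] = 1.904500
  V(0,0) = exp(-r*dt) * [p*8.579323 + (1-p)*1.904500] = 5.167851


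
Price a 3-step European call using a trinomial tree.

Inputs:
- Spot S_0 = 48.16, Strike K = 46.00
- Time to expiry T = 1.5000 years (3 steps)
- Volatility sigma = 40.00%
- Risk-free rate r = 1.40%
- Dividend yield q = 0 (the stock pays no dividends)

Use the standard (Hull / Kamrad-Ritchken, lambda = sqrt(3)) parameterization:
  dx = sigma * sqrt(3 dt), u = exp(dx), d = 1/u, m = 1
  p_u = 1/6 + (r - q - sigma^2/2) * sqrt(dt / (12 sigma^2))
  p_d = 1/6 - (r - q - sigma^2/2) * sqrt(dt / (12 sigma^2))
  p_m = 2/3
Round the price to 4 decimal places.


dt = T/N = 0.500000; dx = sigma*sqrt(3*dt) = 0.489898
u = exp(dx) = 1.632150; d = 1/u = 0.612689
p_u = 0.132986, p_m = 0.666667, p_d = 0.200347
Discount per step: exp(-r*dt) = 0.993024
Stock lattice S(k, j) with j the centered position index:
  k=0: S(0,+0) = 48.1600
  k=1: S(1,-1) = 29.5071; S(1,+0) = 48.1600; S(1,+1) = 78.6043
  k=2: S(2,-2) = 18.0787; S(2,-1) = 29.5071; S(2,+0) = 48.1600; S(2,+1) = 78.6043; S(2,+2) = 128.2940
  k=3: S(3,-3) = 11.0766; S(3,-2) = 18.0787; S(3,-1) = 29.5071; S(3,+0) = 48.1600; S(3,+1) = 78.6043; S(3,+2) = 128.2940; S(3,+3) = 209.3950
Terminal payoffs V(N, j) = max(S_T - K, 0):
  V(3,-3) = 0.000000; V(3,-2) = 0.000000; V(3,-1) = 0.000000; V(3,+0) = 2.160000; V(3,+1) = 32.604327; V(3,+2) = 82.294025; V(3,+3) = 163.395047
Backward induction: V(k, j) = exp(-r*dt) * [p_u * V(k+1, j+1) + p_m * V(k+1, j) + p_d * V(k+1, j-1)]
  V(2,-2) = exp(-r*dt) * [p_u*0.000000 + p_m*0.000000 + p_d*0.000000] = 0.000000
  V(2,-1) = exp(-r*dt) * [p_u*2.160000 + p_m*0.000000 + p_d*0.000000] = 0.285246
  V(2,+0) = exp(-r*dt) * [p_u*32.604327 + p_m*2.160000 + p_d*0.000000] = 5.735635
  V(2,+1) = exp(-r*dt) * [p_u*82.294025 + p_m*32.604327 + p_d*2.160000] = 32.881955
  V(2,+2) = exp(-r*dt) * [p_u*163.395047 + p_m*82.294025 + p_d*32.604327] = 82.544314
  V(1,-1) = exp(-r*dt) * [p_u*5.735635 + p_m*0.285246 + p_d*0.000000] = 0.946277
  V(1,+0) = exp(-r*dt) * [p_u*32.881955 + p_m*5.735635 + p_d*0.285246] = 8.196176
  V(1,+1) = exp(-r*dt) * [p_u*82.544314 + p_m*32.881955 + p_d*5.735635] = 33.810173
  V(0,+0) = exp(-r*dt) * [p_u*33.810173 + p_m*8.196176 + p_d*0.946277] = 10.079185

Answer: Price = V(0,0) = 10.0792


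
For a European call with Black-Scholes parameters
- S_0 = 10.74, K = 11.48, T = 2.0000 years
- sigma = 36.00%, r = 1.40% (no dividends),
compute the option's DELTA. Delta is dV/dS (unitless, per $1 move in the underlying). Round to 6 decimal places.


d1 = 0.1786793982; d2 = -0.3304374842
phi(d1) = 0.3926244598; exp(-qT) = 1.0000000000; exp(-rT) = 0.9723883668
N(d1) = 0.5709052767
Delta = exp(-qT) * N(d1) = 1.0000000000 * 0.5709052767 = 0.570905

Answer: Delta = 0.570905


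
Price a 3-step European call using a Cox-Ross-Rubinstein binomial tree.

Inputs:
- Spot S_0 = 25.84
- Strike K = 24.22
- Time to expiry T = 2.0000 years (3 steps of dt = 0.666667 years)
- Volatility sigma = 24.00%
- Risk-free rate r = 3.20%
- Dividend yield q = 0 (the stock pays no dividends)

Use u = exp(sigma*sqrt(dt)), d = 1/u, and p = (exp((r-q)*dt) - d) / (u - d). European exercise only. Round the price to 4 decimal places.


dt = T/N = 0.666667
u = exp(sigma*sqrt(dt)) = 1.216477; d = 1/u = 0.822046
p = (exp((r-q)*dt) - d) / (u - d) = 0.505834
Discount per step: exp(-r*dt) = 0.978893
Stock lattice S(k, i) with i counting down-moves:
  k=0: S(0,0) = 25.8400
  k=1: S(1,0) = 31.4338; S(1,1) = 21.2417
  k=2: S(2,0) = 38.2385; S(2,1) = 25.8400; S(2,2) = 17.4616
  k=3: S(3,0) = 46.5162; S(3,1) = 31.4338; S(3,2) = 21.2417; S(3,3) = 14.3543
Terminal payoffs V(N, i) = max(S_T - K, 0):
  V(3,0) = 22.296227; V(3,1) = 7.213772; V(3,2) = 0.000000; V(3,3) = 0.000000
Backward induction: V(k, i) = exp(-r*dt) * [p * V(k+1, i) + (1-p) * V(k+1, i+1)].
  V(2,0) = exp(-r*dt) * [p*22.296227 + (1-p)*7.213772] = 14.529689
  V(2,1) = exp(-r*dt) * [p*7.213772 + (1-p)*0.000000] = 3.571949
  V(2,2) = exp(-r*dt) * [p*0.000000 + (1-p)*0.000000] = 0.000000
  V(1,0) = exp(-r*dt) * [p*14.529689 + (1-p)*3.571949] = 8.922355
  V(1,1) = exp(-r*dt) * [p*3.571949 + (1-p)*0.000000] = 1.768675
  V(0,0) = exp(-r*dt) * [p*8.922355 + (1-p)*1.768675] = 5.273537

Answer: Price = V(0,0) = 5.2735


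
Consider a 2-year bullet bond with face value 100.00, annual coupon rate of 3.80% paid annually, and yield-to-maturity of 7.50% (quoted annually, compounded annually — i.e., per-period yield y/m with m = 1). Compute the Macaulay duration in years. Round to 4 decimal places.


Coupon per period c = face * coupon_rate / m = 3.800000
Periods per year m = 1; per-period yield y/m = 0.075000
Number of cashflows N = 2
Cashflows (t years, CF_t, discount factor 1/(1+y/m)^(m*t), PV):
  t = 1.0000: CF_t = 3.800000, DF = 0.930233, PV = 3.534884
  t = 2.0000: CF_t = 103.800000, DF = 0.865333, PV = 89.821525
Price P = sum_t PV_t = 93.356409
Macaulay numerator sum_t t * PV_t:
  t * PV_t at t = 1.0000: 3.534884
  t * PV_t at t = 2.0000: 179.643050
Macaulay duration D = (sum_t t * PV_t) / P = 183.177934 / 93.356409 = 1.962136

Answer: Macaulay duration = 1.9621 years


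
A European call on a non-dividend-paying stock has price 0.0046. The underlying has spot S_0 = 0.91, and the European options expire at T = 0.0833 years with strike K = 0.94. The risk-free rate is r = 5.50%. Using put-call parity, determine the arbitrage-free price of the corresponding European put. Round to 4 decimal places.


Answer: Put price = 0.0303

Derivation:
Put-call parity: C - P = S_0 * exp(-qT) - K * exp(-rT).
S_0 * exp(-qT) = 0.9100 * 1.00000000 = 0.91000000
K * exp(-rT) = 0.9400 * 0.99542898 = 0.93570324
P = C - S*exp(-qT) + K*exp(-rT)
P = 0.0046 - 0.91000000 + 0.93570324 = 0.0303


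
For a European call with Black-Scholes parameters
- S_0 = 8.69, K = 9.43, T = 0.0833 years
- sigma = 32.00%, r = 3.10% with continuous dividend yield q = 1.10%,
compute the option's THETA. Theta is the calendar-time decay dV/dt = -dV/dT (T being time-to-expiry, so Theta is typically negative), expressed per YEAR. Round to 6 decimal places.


Answer: Theta = -1.404171

Derivation:
d1 = -0.8206387483; d2 = -0.9129963143
phi(d1) = 0.2848870449; exp(-qT) = 0.9990841197; exp(-rT) = 0.9974210313
Theta = -S*exp(-qT)*phi(d1)*sigma/(2*sqrt(T)) - r*K*exp(-rT)*N(d2) + q*S*exp(-qT)*N(d1)
N(d1) = 0.2059260348; N(d2) = 0.1806222400; sqrt(T) = 0.2886173938
Term 1 = -8.6900 * 0.9990841197 * 0.2848870449 * 0.3200 / (2 * 0.2886173938) = -1.3711722480
Term 2 = -0.0310 * 9.4300 * 0.9974210313 * 0.1806222400 = -0.0526651265
Term 3 = 0.0110 * 8.6900 * 0.9990841197 * 0.2059260348 = 0.0196664410
Theta = -1.3711722480 + (-0.0526651265) + (0.0196664410) = -1.404171


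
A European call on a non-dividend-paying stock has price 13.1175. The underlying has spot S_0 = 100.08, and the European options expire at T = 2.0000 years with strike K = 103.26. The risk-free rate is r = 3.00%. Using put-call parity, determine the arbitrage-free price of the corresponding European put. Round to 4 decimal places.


Answer: Put price = 10.2841

Derivation:
Put-call parity: C - P = S_0 * exp(-qT) - K * exp(-rT).
S_0 * exp(-qT) = 100.0800 * 1.00000000 = 100.08000000
K * exp(-rT) = 103.2600 * 0.94176453 = 97.24660574
P = C - S*exp(-qT) + K*exp(-rT)
P = 13.1175 - 100.08000000 + 97.24660574 = 10.2841
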